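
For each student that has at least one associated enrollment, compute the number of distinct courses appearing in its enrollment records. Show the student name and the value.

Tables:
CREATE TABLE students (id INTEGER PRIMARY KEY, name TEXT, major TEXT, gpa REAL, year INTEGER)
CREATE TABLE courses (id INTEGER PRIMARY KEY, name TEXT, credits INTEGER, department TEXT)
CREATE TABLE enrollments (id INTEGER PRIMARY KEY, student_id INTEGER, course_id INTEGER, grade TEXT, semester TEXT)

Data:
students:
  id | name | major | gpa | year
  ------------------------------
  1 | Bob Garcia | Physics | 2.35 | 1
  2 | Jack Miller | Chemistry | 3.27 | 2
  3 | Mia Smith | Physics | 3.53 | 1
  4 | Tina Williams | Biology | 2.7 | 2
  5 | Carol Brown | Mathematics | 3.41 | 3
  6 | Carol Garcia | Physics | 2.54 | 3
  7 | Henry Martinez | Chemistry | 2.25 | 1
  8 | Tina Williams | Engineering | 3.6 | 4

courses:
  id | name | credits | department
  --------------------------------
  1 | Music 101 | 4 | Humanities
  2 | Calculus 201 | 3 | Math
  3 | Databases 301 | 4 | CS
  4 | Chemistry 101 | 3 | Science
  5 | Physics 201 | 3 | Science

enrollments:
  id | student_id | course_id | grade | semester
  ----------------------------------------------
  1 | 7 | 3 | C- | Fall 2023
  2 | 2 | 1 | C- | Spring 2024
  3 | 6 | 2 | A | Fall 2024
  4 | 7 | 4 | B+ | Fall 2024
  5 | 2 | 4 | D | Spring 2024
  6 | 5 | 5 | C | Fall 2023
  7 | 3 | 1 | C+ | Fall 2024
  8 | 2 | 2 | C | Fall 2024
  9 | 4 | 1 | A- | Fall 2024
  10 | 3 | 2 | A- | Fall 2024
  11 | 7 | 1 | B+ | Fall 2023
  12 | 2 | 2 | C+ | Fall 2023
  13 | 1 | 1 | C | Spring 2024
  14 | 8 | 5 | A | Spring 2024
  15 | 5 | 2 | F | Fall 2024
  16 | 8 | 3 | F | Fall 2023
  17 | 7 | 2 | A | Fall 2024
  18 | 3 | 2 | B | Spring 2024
SELECT p.name, COUNT(DISTINCT c.course_id) AS distinct_course_count FROM enrollments c JOIN students p ON c.student_id = p.id GROUP BY p.id, p.name

Execution result:
name | distinct_course_count
Bob Garcia | 1
Jack Miller | 3
Mia Smith | 2
Tina Williams | 1
Carol Brown | 2
Carol Garcia | 1
Henry Martinez | 4
Tina Williams | 2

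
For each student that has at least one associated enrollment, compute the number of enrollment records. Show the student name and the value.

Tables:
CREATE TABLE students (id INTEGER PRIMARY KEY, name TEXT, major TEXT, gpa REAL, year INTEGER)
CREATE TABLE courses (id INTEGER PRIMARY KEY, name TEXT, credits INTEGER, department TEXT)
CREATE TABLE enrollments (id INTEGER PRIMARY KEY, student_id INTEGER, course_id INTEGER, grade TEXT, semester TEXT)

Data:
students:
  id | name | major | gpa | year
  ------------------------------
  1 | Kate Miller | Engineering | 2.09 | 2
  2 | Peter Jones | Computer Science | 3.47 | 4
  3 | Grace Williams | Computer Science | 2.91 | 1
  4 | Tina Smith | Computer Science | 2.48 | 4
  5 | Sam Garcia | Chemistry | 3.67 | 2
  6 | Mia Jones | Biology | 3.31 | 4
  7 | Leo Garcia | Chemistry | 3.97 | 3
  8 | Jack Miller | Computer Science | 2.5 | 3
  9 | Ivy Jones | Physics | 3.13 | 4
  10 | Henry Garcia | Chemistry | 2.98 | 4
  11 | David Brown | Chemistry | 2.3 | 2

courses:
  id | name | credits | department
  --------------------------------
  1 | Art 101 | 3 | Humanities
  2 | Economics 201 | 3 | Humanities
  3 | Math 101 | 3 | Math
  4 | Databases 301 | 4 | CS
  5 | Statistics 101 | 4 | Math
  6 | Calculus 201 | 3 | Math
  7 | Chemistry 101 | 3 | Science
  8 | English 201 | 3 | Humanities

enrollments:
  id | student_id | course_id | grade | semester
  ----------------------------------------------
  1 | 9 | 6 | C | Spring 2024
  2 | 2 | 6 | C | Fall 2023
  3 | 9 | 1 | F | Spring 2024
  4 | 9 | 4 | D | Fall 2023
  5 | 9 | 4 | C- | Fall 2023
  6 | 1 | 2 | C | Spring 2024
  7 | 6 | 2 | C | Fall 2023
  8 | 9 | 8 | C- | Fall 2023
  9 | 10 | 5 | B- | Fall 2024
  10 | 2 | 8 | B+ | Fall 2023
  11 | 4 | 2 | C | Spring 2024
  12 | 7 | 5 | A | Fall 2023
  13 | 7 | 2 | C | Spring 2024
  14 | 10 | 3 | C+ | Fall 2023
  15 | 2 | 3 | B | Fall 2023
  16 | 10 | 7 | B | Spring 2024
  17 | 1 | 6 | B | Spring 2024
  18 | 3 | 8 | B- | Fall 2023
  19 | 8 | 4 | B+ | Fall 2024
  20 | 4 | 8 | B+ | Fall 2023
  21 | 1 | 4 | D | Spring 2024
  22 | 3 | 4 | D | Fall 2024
SELECT p.name, COUNT(*) AS n FROM enrollments c JOIN students p ON c.student_id = p.id GROUP BY p.id, p.name

Execution result:
name | n
Kate Miller | 3
Peter Jones | 3
Grace Williams | 2
Tina Smith | 2
Mia Jones | 1
Leo Garcia | 2
Jack Miller | 1
Ivy Jones | 5
Henry Garcia | 3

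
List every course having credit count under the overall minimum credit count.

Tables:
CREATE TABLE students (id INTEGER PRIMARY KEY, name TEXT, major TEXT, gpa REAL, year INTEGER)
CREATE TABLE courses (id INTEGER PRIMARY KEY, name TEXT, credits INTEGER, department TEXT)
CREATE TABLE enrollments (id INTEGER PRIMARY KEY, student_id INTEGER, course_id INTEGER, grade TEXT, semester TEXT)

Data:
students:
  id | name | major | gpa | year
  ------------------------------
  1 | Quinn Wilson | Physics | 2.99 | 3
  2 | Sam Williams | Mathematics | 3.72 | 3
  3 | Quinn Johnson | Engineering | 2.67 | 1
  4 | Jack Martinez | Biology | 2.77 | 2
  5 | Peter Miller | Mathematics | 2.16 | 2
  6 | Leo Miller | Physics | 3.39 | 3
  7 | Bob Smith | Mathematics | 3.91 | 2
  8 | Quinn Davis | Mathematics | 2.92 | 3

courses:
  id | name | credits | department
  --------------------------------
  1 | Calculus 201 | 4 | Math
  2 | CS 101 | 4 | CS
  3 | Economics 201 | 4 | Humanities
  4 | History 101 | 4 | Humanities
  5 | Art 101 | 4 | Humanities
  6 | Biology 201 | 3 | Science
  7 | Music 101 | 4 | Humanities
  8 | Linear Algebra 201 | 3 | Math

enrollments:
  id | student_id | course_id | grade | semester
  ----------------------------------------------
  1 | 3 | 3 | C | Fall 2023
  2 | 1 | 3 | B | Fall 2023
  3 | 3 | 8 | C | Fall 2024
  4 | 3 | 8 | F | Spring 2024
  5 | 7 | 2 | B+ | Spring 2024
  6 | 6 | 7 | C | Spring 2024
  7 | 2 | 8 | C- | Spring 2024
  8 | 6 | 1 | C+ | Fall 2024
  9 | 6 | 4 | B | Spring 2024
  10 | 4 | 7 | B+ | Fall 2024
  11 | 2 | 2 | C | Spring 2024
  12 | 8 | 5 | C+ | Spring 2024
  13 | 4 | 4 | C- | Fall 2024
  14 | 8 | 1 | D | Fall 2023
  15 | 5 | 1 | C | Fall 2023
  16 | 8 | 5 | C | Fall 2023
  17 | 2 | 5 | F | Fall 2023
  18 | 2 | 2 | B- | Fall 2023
SELECT name, credits FROM courses WHERE credits < (SELECT MIN(credits) FROM courses)

Execution result:
(no rows)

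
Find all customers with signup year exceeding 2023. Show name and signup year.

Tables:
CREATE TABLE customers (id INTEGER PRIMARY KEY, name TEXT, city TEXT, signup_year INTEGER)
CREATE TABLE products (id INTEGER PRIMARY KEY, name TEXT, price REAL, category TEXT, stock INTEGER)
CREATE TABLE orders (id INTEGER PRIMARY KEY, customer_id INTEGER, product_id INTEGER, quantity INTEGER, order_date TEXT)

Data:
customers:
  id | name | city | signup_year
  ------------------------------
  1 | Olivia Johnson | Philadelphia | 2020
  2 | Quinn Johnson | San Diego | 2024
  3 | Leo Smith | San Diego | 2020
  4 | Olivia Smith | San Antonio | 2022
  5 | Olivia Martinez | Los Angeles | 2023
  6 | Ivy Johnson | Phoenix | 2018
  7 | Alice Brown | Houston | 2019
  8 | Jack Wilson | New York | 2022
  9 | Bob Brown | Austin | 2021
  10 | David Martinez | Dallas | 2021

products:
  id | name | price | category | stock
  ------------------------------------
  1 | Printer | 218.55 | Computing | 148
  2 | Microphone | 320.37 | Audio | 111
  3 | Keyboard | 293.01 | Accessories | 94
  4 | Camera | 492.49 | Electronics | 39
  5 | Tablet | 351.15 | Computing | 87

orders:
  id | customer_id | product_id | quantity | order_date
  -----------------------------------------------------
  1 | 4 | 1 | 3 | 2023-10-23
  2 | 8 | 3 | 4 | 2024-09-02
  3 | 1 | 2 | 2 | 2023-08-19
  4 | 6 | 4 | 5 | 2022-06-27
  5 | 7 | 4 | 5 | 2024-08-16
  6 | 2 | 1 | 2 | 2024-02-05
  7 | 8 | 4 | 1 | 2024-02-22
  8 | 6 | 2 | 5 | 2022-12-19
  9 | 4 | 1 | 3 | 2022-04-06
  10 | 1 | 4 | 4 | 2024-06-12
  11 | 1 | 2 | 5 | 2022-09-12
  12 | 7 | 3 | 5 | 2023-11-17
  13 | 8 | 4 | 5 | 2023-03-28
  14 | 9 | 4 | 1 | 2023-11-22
SELECT name, signup_year FROM customers WHERE signup_year > 2023

Execution result:
name | signup_year
Quinn Johnson | 2024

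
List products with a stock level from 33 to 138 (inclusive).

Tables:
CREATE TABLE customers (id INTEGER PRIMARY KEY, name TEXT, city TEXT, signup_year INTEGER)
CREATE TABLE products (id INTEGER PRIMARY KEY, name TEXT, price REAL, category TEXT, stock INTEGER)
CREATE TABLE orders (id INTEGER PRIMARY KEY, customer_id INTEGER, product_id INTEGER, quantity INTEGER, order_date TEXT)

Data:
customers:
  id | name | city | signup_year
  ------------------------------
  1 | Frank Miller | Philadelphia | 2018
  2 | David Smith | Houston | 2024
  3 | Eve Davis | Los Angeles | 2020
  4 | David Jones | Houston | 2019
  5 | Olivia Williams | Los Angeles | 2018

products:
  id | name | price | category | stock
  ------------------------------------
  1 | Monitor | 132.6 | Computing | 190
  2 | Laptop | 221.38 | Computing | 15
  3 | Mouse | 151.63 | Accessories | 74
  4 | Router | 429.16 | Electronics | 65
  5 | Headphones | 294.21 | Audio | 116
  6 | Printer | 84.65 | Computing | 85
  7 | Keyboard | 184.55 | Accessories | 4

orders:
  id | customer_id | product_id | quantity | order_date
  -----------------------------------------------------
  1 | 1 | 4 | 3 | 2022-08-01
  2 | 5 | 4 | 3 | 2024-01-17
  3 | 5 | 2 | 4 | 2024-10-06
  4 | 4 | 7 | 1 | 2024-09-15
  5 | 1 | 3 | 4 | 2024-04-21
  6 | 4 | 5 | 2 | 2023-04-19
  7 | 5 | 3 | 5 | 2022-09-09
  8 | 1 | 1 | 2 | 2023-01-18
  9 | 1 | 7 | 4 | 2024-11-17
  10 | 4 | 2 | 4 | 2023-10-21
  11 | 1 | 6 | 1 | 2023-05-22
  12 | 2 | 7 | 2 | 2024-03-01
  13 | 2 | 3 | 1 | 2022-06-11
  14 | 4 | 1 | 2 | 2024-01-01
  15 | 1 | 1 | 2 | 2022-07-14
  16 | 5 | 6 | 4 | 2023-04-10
SELECT name, stock FROM products WHERE stock BETWEEN 33 AND 138

Execution result:
name | stock
Mouse | 74
Router | 65
Headphones | 116
Printer | 85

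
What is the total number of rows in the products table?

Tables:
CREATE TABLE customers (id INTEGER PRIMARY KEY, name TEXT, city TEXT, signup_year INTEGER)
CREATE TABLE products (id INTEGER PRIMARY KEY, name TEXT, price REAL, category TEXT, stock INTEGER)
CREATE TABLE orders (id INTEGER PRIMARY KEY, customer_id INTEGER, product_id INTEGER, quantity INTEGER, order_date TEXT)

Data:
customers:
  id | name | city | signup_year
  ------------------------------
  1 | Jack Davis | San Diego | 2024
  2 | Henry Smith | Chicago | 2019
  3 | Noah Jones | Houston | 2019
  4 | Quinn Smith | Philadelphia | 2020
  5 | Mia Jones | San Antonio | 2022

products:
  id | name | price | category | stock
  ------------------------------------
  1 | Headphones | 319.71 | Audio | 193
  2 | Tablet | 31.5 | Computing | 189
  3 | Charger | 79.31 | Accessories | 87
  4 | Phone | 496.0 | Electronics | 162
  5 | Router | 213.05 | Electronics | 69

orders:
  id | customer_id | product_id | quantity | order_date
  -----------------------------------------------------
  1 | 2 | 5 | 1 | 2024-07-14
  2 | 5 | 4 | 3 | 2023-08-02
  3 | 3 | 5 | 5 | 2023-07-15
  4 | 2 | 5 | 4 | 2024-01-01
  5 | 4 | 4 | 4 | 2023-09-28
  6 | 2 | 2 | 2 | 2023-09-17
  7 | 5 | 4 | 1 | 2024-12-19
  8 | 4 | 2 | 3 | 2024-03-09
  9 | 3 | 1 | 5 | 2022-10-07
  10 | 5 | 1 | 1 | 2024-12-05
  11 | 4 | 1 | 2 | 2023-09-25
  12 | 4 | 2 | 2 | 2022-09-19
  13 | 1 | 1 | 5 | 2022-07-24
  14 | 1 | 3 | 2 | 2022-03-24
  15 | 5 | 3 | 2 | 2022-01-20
SELECT COUNT(*) FROM products

Execution result:
5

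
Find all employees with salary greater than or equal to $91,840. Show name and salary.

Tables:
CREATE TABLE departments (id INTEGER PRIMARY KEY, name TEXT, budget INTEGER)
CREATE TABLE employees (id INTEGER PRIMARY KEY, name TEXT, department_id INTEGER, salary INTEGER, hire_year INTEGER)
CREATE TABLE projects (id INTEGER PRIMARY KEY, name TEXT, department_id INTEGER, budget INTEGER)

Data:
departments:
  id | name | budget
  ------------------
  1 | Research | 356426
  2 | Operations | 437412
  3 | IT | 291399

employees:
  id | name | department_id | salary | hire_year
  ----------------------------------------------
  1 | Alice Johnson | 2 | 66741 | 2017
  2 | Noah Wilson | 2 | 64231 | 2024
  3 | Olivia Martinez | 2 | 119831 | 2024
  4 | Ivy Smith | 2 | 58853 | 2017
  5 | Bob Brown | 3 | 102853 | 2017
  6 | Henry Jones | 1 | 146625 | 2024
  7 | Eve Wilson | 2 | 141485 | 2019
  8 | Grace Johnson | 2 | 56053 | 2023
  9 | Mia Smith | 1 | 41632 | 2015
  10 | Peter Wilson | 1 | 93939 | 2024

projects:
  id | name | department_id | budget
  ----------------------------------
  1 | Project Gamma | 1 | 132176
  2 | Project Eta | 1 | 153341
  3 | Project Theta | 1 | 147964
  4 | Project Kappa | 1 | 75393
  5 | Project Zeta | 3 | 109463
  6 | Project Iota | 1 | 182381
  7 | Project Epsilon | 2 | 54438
SELECT name, salary FROM employees WHERE salary >= 91840

Execution result:
name | salary
Olivia Martinez | 119831
Bob Brown | 102853
Henry Jones | 146625
Eve Wilson | 141485
Peter Wilson | 93939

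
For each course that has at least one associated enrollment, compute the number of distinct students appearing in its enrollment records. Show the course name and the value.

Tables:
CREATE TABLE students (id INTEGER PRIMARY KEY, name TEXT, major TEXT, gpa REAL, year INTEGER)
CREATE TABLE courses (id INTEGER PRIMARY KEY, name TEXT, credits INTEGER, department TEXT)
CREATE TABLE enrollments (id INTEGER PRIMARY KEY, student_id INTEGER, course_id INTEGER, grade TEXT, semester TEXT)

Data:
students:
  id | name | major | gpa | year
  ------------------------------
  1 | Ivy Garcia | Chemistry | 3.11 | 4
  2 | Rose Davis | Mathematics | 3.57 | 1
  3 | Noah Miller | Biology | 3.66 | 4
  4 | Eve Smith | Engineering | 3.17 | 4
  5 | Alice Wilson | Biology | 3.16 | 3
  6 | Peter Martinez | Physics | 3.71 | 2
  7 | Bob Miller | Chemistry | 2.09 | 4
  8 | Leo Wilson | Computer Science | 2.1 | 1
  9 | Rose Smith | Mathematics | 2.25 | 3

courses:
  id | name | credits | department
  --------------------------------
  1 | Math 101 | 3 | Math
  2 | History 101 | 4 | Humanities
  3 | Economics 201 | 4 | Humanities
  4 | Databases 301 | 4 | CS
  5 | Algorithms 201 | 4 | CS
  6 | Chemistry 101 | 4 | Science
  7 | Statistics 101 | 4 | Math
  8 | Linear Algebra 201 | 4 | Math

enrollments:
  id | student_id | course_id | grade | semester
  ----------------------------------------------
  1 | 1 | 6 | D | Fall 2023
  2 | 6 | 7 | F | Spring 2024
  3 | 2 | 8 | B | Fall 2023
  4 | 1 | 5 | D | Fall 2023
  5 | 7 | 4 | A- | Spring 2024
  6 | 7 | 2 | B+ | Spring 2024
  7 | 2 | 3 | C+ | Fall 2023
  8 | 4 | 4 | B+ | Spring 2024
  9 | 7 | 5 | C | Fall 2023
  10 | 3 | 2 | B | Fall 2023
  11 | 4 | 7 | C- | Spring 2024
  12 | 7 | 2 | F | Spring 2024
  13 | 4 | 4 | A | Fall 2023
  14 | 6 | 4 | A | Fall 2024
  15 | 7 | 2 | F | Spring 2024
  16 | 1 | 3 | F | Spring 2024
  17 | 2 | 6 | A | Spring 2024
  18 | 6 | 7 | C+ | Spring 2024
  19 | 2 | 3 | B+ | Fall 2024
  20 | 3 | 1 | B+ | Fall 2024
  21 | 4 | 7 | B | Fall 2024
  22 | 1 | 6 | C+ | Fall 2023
SELECT p.name, COUNT(DISTINCT c.student_id) AS distinct_student_count FROM enrollments c JOIN courses p ON c.course_id = p.id GROUP BY p.id, p.name

Execution result:
name | distinct_student_count
Math 101 | 1
History 101 | 2
Economics 201 | 2
Databases 301 | 3
Algorithms 201 | 2
Chemistry 101 | 2
Statistics 101 | 2
Linear Algebra 201 | 1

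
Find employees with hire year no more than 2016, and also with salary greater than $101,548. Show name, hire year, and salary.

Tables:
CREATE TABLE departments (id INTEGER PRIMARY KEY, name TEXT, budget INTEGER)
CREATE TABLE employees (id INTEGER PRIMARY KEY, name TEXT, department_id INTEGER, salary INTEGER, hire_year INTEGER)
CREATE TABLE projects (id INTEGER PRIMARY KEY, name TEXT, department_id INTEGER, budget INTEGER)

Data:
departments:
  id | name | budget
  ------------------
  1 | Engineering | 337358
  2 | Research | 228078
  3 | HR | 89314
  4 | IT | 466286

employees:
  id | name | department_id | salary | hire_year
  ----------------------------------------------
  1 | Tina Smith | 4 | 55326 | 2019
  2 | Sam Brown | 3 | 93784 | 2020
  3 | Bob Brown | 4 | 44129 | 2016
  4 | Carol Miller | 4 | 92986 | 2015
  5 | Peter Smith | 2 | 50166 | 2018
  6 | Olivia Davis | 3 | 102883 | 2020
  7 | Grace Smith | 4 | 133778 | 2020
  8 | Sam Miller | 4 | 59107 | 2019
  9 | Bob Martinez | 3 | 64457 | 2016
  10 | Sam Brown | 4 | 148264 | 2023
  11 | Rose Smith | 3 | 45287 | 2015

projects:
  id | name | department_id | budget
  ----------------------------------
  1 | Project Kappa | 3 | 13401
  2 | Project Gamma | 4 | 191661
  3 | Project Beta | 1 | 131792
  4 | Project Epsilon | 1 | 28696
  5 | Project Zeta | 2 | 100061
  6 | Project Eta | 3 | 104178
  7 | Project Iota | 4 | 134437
SELECT name, hire_year, salary FROM employees WHERE hire_year <= 2016 AND salary > 101548

Execution result:
(no rows)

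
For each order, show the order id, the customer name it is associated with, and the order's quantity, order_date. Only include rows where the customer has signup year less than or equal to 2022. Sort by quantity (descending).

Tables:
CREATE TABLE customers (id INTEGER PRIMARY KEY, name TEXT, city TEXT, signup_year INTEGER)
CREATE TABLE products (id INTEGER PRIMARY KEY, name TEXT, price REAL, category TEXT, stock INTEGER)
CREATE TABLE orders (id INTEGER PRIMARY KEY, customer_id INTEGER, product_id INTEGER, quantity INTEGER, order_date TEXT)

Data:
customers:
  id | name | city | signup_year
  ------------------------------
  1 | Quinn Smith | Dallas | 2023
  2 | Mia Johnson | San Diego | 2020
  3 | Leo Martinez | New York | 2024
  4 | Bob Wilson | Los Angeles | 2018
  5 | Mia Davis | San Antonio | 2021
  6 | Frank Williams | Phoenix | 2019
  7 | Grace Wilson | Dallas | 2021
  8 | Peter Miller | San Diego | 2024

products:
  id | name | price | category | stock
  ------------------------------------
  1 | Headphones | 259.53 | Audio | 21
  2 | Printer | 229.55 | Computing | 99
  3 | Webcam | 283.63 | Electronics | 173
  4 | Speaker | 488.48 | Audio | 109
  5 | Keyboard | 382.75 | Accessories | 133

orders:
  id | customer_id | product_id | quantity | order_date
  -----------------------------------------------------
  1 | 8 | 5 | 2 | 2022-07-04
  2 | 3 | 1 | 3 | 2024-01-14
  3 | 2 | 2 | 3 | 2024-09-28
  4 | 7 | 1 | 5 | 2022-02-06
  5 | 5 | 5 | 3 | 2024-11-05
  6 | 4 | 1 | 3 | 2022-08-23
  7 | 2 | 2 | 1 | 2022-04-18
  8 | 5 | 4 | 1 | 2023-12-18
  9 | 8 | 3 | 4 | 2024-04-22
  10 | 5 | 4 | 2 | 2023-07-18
SELECT c.id, p.name AS customer, c.quantity, c.order_date FROM orders c JOIN customers p ON c.customer_id = p.id WHERE p.signup_year <= 2022 ORDER BY c.quantity DESC

Execution result:
id | customer | quantity | order_date
4 | Grace Wilson | 5 | 2022-02-06
3 | Mia Johnson | 3 | 2024-09-28
5 | Mia Davis | 3 | 2024-11-05
6 | Bob Wilson | 3 | 2022-08-23
10 | Mia Davis | 2 | 2023-07-18
7 | Mia Johnson | 1 | 2022-04-18
8 | Mia Davis | 1 | 2023-12-18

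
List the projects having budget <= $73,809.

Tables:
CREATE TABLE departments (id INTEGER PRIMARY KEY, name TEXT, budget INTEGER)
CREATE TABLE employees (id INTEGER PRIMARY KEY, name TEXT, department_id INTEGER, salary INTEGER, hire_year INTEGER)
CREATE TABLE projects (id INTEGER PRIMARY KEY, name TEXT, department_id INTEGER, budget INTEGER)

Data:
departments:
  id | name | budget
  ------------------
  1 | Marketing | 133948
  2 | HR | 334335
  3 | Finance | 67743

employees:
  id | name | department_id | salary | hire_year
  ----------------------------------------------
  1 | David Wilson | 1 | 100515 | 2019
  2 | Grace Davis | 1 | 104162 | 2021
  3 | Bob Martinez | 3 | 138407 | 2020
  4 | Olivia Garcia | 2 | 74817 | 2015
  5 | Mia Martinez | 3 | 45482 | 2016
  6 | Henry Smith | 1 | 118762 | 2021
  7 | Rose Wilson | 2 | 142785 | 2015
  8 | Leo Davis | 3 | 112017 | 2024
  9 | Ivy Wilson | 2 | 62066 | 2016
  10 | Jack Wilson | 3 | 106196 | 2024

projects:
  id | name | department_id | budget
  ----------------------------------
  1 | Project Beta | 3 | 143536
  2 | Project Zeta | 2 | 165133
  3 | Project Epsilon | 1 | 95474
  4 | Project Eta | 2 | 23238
SELECT name, budget FROM projects WHERE budget <= 73809

Execution result:
name | budget
Project Eta | 23238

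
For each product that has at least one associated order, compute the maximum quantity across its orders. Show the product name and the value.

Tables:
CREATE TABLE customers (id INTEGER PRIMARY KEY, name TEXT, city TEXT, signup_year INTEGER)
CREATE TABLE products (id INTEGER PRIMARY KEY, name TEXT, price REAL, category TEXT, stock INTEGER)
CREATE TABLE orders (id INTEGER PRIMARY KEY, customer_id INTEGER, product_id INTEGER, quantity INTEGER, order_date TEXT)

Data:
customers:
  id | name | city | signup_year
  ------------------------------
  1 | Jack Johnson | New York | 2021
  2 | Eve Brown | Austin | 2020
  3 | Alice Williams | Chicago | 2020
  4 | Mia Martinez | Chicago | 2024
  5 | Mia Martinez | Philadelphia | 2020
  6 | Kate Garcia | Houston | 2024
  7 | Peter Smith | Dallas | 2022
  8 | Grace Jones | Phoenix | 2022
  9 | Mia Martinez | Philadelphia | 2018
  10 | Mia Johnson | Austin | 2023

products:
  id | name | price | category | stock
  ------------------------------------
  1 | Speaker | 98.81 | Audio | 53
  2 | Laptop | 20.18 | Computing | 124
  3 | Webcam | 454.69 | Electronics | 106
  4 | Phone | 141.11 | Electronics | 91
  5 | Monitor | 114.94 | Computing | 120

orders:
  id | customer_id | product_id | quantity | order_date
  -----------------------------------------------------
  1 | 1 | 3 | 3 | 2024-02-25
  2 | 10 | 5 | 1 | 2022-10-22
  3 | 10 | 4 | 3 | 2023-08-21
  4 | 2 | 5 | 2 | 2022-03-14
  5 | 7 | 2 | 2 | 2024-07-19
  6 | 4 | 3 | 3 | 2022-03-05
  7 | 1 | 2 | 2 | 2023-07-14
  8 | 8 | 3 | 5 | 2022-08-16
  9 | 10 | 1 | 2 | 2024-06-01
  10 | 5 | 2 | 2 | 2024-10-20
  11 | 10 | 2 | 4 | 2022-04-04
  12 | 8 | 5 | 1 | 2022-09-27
SELECT p.name, MAX(c.quantity) AS max_quantity FROM orders c JOIN products p ON c.product_id = p.id GROUP BY p.id, p.name

Execution result:
name | max_quantity
Speaker | 2
Laptop | 4
Webcam | 5
Phone | 3
Monitor | 2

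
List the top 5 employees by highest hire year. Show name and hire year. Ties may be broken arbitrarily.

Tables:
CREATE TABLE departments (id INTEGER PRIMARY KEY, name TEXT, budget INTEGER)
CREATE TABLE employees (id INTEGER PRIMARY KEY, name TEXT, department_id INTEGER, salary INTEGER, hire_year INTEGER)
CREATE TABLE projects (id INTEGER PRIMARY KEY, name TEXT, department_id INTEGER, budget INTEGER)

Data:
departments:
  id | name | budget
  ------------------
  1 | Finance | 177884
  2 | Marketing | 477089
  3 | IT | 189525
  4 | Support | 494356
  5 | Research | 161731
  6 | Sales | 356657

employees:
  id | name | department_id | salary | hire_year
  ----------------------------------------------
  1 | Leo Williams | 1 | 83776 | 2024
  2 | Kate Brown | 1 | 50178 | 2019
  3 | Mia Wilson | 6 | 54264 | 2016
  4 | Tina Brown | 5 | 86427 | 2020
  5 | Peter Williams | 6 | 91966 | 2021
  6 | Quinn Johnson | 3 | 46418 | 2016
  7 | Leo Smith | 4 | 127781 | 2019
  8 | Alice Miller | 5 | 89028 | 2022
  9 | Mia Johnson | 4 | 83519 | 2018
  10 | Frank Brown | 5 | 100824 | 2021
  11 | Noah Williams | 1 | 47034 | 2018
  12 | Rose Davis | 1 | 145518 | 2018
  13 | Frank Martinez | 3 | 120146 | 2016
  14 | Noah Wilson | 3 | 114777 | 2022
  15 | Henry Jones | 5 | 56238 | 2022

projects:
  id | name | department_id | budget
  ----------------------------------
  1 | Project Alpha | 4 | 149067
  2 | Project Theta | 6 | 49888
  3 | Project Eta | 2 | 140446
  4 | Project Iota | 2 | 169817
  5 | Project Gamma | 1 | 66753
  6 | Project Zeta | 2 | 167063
SELECT name, hire_year FROM employees ORDER BY hire_year DESC LIMIT 5

Execution result:
name | hire_year
Leo Williams | 2024
Alice Miller | 2022
Noah Wilson | 2022
Henry Jones | 2022
Peter Williams | 2021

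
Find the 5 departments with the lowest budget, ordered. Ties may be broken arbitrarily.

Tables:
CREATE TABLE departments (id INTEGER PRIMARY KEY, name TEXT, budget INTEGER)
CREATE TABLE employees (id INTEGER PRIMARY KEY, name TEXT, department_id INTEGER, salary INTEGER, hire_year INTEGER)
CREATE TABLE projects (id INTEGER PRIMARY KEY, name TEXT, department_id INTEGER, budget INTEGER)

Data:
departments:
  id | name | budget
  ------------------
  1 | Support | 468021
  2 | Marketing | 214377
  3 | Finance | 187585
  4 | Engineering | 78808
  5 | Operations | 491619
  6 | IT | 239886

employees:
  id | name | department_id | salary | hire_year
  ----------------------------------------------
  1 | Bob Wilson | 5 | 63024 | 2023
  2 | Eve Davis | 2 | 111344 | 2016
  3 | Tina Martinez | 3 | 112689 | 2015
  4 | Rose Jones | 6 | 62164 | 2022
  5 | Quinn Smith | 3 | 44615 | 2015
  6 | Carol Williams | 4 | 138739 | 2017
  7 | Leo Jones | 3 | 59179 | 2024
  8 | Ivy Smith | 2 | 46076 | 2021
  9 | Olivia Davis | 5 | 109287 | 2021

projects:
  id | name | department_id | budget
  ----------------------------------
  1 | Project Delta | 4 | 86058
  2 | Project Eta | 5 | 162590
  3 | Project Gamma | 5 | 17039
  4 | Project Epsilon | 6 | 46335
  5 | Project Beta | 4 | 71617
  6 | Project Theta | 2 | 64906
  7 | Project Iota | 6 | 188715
SELECT name, budget FROM departments ORDER BY budget ASC LIMIT 5

Execution result:
name | budget
Engineering | 78808
Finance | 187585
Marketing | 214377
IT | 239886
Support | 468021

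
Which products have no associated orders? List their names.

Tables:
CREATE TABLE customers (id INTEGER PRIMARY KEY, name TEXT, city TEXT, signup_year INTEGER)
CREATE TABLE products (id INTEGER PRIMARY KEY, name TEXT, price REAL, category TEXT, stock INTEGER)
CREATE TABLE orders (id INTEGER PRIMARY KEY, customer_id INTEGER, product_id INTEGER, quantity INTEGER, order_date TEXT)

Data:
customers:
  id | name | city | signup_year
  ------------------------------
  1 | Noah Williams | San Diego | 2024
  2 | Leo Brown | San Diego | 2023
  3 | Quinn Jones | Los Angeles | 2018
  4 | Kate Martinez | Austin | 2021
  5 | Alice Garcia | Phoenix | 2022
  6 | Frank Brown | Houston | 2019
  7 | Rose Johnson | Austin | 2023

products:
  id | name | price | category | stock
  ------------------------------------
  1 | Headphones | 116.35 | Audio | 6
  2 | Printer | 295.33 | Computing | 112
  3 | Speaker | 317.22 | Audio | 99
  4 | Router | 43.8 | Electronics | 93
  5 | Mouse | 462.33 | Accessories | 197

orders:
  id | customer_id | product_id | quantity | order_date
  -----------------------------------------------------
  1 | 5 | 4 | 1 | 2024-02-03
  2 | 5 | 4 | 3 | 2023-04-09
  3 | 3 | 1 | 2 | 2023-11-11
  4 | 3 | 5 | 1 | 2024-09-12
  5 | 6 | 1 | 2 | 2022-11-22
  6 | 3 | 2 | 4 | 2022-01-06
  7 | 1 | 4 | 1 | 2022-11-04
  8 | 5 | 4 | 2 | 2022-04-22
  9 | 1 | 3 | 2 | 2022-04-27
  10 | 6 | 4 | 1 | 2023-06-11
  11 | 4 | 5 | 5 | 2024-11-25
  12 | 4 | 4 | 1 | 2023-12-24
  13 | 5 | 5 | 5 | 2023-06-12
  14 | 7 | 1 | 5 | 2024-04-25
SELECT p.name FROM products p LEFT JOIN orders c ON c.product_id = p.id WHERE c.id IS NULL

Execution result:
(no rows)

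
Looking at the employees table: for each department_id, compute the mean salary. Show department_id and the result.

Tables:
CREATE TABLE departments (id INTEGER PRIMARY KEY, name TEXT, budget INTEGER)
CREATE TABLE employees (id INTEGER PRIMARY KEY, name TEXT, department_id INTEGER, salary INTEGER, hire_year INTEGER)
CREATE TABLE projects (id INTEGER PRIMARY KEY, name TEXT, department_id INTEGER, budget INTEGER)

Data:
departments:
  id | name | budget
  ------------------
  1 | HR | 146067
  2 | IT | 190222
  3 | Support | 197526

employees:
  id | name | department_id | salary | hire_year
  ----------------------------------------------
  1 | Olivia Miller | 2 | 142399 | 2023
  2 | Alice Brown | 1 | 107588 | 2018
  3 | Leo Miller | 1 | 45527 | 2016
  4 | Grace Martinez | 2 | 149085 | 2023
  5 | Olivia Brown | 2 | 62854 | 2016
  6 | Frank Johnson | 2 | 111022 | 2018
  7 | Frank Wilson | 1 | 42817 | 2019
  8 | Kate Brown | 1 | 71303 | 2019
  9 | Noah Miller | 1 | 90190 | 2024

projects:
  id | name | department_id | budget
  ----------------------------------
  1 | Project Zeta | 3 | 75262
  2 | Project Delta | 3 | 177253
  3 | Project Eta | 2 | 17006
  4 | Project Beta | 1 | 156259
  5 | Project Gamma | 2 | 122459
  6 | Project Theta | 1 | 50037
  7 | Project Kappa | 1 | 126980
SELECT department_id, AVG(salary) AS avg_salary FROM employees GROUP BY department_id

Execution result:
department_id | avg_salary
1 | 71485.00
2 | 116340.00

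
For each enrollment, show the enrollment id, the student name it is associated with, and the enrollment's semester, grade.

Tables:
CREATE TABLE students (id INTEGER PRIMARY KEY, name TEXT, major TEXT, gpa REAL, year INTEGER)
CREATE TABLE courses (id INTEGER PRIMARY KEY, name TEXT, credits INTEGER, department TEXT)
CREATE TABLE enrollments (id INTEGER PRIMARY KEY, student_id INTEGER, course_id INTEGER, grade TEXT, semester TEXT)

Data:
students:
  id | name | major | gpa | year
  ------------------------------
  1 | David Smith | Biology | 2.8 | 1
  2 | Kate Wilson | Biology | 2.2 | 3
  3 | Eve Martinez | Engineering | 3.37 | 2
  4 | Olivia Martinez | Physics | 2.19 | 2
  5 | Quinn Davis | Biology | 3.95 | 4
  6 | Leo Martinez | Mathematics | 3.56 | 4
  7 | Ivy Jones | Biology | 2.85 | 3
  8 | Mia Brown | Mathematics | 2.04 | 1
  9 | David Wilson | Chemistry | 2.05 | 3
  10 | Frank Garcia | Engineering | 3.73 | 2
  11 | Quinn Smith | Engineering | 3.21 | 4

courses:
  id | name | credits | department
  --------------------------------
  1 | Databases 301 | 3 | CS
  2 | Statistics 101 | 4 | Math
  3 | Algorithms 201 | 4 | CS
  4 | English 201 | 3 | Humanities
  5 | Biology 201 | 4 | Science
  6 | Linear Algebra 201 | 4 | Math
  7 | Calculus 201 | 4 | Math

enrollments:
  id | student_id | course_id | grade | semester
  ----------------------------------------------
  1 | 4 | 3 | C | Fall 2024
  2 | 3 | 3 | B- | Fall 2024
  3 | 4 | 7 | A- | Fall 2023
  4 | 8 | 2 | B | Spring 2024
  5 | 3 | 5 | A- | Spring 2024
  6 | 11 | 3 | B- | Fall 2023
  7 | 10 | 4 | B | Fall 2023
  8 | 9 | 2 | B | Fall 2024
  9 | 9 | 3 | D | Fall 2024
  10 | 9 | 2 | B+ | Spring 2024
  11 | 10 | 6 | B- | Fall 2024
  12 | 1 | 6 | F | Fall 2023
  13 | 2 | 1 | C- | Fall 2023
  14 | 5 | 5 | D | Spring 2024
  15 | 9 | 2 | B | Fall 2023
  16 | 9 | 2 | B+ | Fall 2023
SELECT c.id, p.name AS student, c.semester, c.grade FROM enrollments c JOIN students p ON c.student_id = p.id

Execution result:
id | student | semester | grade
1 | Olivia Martinez | Fall 2024 | C
2 | Eve Martinez | Fall 2024 | B-
3 | Olivia Martinez | Fall 2023 | A-
4 | Mia Brown | Spring 2024 | B
5 | Eve Martinez | Spring 2024 | A-
6 | Quinn Smith | Fall 2023 | B-
7 | Frank Garcia | Fall 2023 | B
8 | David Wilson | Fall 2024 | B
9 | David Wilson | Fall 2024 | D
10 | David Wilson | Spring 2024 | B+
11 | Frank Garcia | Fall 2024 | B-
12 | David Smith | Fall 2023 | F
13 | Kate Wilson | Fall 2023 | C-
14 | Quinn Davis | Spring 2024 | D
15 | David Wilson | Fall 2023 | B
16 | David Wilson | Fall 2023 | B+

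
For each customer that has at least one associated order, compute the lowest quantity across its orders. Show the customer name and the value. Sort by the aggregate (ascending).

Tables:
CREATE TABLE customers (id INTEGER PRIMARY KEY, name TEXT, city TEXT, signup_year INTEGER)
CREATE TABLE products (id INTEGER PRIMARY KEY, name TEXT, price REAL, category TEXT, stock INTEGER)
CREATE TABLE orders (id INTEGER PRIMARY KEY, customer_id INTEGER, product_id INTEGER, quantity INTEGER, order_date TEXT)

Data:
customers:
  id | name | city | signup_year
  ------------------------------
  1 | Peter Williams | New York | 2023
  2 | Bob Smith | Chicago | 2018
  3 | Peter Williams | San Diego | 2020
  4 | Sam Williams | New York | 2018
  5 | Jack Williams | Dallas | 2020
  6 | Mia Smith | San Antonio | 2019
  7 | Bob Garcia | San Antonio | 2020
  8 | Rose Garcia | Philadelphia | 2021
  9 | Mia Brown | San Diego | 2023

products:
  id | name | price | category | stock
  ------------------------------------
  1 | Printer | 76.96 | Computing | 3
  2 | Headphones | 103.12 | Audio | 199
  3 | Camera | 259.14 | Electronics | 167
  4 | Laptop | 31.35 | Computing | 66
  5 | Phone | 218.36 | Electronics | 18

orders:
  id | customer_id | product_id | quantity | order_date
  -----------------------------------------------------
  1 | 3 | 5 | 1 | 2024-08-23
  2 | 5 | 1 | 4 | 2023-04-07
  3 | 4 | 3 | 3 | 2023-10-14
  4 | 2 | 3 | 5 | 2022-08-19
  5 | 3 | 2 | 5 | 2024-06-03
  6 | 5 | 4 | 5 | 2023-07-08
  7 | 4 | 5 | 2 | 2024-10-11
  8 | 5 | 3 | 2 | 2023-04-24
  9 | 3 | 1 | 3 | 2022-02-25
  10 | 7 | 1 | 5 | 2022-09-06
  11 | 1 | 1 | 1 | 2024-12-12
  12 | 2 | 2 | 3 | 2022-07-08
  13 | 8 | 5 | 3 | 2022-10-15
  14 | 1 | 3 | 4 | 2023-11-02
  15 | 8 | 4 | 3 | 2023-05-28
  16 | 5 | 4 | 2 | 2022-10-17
SELECT p.name, MIN(c.quantity) AS min_quantity FROM orders c JOIN customers p ON c.customer_id = p.id GROUP BY p.id, p.name ORDER BY min_quantity ASC

Execution result:
name | min_quantity
Peter Williams | 1
Peter Williams | 1
Sam Williams | 2
Jack Williams | 2
Bob Smith | 3
Rose Garcia | 3
Bob Garcia | 5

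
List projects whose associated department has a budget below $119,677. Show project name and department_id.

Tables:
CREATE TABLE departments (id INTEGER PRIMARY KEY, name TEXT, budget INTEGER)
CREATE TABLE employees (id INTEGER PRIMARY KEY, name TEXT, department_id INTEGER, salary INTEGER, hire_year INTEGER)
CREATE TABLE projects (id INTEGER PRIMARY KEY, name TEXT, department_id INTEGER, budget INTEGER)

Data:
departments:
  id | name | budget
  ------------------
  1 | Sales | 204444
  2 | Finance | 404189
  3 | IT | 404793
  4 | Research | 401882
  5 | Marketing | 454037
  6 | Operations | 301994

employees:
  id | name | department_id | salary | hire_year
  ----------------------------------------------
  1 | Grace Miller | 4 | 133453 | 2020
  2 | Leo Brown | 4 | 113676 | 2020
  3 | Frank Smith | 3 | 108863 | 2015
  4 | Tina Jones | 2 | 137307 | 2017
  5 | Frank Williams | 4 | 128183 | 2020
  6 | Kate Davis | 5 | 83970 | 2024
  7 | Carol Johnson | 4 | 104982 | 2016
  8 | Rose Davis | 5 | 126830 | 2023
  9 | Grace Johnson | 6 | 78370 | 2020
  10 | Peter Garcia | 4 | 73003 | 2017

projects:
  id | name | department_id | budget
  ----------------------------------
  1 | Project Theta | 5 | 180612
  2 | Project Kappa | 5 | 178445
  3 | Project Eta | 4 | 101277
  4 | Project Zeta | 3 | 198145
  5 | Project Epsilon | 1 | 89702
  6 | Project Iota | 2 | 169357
SELECT name, department_id FROM projects WHERE department_id IN (SELECT id FROM departments WHERE budget < 119677)

Execution result:
(no rows)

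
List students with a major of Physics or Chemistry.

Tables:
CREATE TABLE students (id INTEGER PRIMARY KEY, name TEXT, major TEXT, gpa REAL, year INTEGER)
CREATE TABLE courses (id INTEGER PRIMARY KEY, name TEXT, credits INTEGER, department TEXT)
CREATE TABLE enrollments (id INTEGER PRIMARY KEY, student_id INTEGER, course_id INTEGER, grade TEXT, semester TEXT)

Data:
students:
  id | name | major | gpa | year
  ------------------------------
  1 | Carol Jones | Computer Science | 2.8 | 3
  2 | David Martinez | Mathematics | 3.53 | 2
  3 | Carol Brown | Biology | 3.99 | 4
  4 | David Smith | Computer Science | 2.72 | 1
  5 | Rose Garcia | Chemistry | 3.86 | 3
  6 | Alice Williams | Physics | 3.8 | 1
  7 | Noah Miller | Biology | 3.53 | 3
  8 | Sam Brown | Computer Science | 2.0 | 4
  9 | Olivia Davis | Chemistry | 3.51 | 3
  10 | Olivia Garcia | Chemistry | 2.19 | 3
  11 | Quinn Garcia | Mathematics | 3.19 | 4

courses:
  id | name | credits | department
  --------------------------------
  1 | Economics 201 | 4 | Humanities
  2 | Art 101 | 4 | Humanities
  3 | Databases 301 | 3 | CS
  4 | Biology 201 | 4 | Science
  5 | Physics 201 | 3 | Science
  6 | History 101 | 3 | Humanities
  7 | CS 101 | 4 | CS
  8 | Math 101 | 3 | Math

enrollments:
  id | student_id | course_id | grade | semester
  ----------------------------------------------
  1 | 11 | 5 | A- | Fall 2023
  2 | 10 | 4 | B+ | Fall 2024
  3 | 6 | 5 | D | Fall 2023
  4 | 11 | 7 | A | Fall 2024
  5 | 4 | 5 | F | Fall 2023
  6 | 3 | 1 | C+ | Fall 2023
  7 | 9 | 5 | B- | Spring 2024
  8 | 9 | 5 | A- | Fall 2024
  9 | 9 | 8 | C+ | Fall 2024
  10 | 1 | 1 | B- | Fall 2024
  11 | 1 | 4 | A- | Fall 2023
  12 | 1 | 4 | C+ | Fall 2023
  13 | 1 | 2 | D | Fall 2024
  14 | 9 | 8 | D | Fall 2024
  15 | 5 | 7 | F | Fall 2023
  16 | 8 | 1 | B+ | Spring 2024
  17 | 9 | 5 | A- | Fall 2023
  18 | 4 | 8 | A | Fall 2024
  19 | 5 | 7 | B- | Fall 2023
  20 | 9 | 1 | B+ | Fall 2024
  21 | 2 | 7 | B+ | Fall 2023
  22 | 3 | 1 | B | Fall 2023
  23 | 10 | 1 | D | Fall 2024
SELECT name, major FROM students WHERE major IN ('Physics', 'Chemistry')

Execution result:
name | major
Rose Garcia | Chemistry
Alice Williams | Physics
Olivia Davis | Chemistry
Olivia Garcia | Chemistry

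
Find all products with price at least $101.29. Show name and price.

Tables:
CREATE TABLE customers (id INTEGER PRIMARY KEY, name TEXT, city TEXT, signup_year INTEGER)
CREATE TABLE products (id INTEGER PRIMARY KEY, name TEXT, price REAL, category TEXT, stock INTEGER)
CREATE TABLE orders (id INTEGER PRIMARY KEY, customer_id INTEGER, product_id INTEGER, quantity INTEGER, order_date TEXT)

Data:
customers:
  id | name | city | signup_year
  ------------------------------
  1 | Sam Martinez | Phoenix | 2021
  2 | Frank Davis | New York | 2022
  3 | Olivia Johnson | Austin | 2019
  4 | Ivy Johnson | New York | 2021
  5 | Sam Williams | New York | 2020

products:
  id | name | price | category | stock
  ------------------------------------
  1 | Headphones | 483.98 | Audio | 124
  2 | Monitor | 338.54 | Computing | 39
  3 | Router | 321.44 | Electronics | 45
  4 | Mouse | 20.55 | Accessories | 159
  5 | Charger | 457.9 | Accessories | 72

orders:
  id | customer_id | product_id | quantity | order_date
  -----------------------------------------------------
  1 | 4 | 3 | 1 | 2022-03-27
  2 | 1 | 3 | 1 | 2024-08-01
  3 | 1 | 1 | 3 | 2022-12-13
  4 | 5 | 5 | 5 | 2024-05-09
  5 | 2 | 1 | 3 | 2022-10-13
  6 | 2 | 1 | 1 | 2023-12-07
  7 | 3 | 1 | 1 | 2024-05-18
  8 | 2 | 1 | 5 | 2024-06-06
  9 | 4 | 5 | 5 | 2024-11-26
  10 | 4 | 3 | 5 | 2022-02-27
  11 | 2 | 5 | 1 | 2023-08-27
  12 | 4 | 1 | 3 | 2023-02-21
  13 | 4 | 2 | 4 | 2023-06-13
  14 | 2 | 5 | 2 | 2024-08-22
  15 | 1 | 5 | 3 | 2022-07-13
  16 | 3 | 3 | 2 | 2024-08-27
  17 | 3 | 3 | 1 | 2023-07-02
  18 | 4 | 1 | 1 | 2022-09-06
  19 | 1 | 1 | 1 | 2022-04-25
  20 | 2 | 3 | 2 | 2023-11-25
SELECT name, price FROM products WHERE price >= 101.29

Execution result:
name | price
Headphones | 483.98
Monitor | 338.54
Router | 321.44
Charger | 457.90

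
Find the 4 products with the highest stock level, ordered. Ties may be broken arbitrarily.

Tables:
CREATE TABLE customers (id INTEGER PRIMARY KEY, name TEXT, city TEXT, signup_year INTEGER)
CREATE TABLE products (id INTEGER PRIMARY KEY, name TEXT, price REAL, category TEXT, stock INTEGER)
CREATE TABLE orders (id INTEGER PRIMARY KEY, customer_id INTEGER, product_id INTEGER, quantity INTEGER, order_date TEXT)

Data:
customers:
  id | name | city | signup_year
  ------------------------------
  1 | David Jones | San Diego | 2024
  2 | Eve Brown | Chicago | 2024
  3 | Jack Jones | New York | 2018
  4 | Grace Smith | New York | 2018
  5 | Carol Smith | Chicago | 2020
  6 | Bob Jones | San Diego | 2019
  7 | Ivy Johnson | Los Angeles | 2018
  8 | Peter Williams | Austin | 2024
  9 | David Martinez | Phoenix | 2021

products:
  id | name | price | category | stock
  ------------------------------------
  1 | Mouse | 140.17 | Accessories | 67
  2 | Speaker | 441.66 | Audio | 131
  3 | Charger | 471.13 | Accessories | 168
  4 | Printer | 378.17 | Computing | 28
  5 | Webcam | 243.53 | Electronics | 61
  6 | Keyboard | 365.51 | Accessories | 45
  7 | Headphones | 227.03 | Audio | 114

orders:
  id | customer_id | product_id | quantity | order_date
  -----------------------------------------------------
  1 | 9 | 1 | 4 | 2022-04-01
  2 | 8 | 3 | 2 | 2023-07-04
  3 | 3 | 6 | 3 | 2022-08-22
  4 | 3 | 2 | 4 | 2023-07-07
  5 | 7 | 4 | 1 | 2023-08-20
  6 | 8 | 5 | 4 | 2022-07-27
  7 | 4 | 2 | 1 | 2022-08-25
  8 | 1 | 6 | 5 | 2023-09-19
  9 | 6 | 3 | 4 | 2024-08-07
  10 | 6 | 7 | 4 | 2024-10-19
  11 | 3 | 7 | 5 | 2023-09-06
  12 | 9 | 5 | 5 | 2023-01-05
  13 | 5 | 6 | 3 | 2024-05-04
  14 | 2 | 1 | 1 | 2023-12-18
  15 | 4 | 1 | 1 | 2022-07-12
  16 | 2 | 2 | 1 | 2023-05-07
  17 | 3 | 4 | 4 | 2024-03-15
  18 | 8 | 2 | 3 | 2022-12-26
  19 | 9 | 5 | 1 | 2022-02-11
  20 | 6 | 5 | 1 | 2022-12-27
SELECT name, stock FROM products ORDER BY stock DESC LIMIT 4

Execution result:
name | stock
Charger | 168
Speaker | 131
Headphones | 114
Mouse | 67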